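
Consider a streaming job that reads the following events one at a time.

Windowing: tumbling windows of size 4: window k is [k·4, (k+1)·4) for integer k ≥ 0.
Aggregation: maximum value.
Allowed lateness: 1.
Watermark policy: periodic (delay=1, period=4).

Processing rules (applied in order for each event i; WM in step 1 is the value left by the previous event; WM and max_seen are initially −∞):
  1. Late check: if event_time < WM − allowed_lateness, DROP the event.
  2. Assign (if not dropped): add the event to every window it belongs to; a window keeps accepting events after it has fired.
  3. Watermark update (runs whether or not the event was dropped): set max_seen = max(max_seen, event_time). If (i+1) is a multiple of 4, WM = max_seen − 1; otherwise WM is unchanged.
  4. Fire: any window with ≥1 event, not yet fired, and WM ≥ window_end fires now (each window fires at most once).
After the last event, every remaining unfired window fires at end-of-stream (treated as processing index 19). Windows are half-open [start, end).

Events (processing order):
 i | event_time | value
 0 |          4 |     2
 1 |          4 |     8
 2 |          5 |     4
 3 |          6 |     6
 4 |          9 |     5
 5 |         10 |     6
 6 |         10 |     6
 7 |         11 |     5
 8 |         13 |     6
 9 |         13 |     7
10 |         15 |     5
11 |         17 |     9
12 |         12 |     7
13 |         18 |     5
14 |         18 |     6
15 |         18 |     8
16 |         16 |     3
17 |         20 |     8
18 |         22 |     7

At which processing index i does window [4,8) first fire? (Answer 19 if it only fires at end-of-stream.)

i=0 t=4 v=2: → [4,8); WM=−∞
i=1 t=4 v=8: → [4,8); WM=−∞
i=2 t=5 v=4: → [4,8); WM=−∞
i=3 t=6 v=6: → [4,8); WM=5
i=4 t=9 v=5: → [8,12); WM=5
i=5 t=10 v=6: → [8,12); WM=5
i=6 t=10 v=6: → [8,12); WM=5
i=7 t=11 v=5: → [8,12); WM=10; [4,8) fires=8
i=8 t=13 v=6: → [12,16); WM=10
i=9 t=13 v=7: → [12,16); WM=10
i=10 t=15 v=5: → [12,16); WM=10
i=11 t=17 v=9: → [16,20); WM=16; [8,12) fires=6 [12,16) fires=7
i=12 t=12 v=7: DROP (t<16-1); WM=16
i=13 t=18 v=5: → [16,20); WM=16
i=14 t=18 v=6: → [16,20); WM=16
i=15 t=18 v=8: → [16,20); WM=17
i=16 t=16 v=3: → [16,20); WM=17
i=17 t=20 v=8: → [20,24); WM=17
i=18 t=22 v=7: → [20,24); WM=17

7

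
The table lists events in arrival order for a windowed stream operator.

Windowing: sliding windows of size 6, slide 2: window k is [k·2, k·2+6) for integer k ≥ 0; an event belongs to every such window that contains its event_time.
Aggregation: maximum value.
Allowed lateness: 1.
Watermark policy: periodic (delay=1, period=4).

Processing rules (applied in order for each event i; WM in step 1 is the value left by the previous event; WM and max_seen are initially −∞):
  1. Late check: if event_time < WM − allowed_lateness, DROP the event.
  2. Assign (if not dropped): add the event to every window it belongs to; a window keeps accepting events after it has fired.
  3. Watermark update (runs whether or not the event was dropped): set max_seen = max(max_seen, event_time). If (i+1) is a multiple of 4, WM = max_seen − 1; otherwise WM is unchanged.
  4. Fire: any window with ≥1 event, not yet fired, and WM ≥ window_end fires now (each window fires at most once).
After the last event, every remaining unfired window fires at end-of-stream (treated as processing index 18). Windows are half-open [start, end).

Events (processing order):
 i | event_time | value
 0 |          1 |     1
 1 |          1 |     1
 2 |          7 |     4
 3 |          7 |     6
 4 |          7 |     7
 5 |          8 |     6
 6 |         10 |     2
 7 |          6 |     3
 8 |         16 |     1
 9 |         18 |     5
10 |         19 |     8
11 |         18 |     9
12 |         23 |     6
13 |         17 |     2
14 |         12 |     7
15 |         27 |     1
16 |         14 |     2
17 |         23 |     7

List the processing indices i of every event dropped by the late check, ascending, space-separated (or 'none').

14 16 17

i=0 t=1 v=1: → [0,6); WM=−∞
i=1 t=1 v=1: → [0,6); WM=−∞
i=2 t=7 v=4: → [6,12),[4,10),[2,8); WM=−∞
i=3 t=7 v=6: → [6,12),[4,10),[2,8); WM=6; [0,6) fires=1
i=4 t=7 v=7: → [6,12),[4,10),[2,8); WM=6
i=5 t=8 v=6: → [8,14),[6,12),[4,10); WM=6
i=6 t=10 v=2: → [10,16),[8,14),[6,12); WM=6
i=7 t=6 v=3: → [6,12),[4,10),[2,8); WM=9; [2,8) fires=7
i=8 t=16 v=1: → [16,22),[14,20),[12,18); WM=9
i=9 t=18 v=5: → [18,24),[16,22),[14,20); WM=9
i=10 t=19 v=8: → [18,24),[16,22),[14,20); WM=9
i=11 t=18 v=9: → [18,24),[16,22),[14,20); WM=18; [4,10) fires=7 [6,12) fires=7 [8,14) fires=6 [10,16) fires=2 [12,18) fires=1
i=12 t=23 v=6: → [22,28),[20,26),[18,24); WM=18
i=13 t=17 v=2: → [16,22),[14,20),[12,18); WM=18
i=14 t=12 v=7: DROP (t<18-1); WM=18
i=15 t=27 v=1: → [26,32),[24,30),[22,28); WM=26; [14,20) fires=9 [16,22) fires=9 [18,24) fires=9 [20,26) fires=6
i=16 t=14 v=2: DROP (t<26-1); WM=26
i=17 t=23 v=7: DROP (t<26-1); WM=26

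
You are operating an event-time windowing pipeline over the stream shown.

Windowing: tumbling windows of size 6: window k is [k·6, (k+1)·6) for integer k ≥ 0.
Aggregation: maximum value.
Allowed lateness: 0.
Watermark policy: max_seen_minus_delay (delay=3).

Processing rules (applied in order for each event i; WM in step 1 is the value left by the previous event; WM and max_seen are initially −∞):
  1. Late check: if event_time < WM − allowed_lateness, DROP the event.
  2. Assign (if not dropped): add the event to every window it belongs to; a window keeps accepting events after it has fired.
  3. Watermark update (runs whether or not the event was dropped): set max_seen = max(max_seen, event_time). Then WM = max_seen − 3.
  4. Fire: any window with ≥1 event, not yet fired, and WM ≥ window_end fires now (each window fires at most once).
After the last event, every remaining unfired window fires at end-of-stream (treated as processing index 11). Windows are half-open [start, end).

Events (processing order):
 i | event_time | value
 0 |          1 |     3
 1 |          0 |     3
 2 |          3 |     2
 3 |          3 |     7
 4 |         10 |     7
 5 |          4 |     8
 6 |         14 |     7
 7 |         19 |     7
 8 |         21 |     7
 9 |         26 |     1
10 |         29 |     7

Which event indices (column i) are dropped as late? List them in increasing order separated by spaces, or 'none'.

5

i=0 t=1 v=3: → [0,6); WM=-2
i=1 t=0 v=3: → [0,6); WM=-2
i=2 t=3 v=2: → [0,6); WM=0
i=3 t=3 v=7: → [0,6); WM=0
i=4 t=10 v=7: → [6,12); WM=7; [0,6) fires=7
i=5 t=4 v=8: DROP (t<7-0); WM=7
i=6 t=14 v=7: → [12,18); WM=11
i=7 t=19 v=7: → [18,24); WM=16; [6,12) fires=7
i=8 t=21 v=7: → [18,24); WM=18; [12,18) fires=7
i=9 t=26 v=1: → [24,30); WM=23
i=10 t=29 v=7: → [24,30); WM=26; [18,24) fires=7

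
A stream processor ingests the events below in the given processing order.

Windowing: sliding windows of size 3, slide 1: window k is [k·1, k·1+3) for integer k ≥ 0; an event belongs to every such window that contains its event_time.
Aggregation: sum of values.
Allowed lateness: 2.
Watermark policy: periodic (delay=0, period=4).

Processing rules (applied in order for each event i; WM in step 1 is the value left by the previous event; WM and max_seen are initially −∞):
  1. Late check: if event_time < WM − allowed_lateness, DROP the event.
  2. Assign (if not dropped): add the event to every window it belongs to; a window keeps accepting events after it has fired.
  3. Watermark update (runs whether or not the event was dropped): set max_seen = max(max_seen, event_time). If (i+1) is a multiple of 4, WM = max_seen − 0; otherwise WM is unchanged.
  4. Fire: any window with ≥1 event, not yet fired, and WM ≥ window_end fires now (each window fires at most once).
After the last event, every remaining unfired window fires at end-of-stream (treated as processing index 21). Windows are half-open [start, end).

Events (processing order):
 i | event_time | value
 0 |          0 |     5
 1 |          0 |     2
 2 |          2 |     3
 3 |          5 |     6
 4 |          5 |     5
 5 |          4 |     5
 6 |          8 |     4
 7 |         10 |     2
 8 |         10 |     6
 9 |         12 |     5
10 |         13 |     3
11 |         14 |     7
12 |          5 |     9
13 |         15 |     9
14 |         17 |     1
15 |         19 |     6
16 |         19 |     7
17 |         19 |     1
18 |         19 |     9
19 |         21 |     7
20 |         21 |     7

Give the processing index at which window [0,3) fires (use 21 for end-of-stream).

i=0 t=0 v=5: → [0,3); WM=−∞
i=1 t=0 v=2: → [0,3); WM=−∞
i=2 t=2 v=3: → [2,5),[1,4),[0,3); WM=−∞
i=3 t=5 v=6: → [5,8),[4,7),[3,6); WM=5; [0,3) fires=10 [1,4) fires=3 [2,5) fires=3
i=4 t=5 v=5: → [5,8),[4,7),[3,6); WM=5
i=5 t=4 v=5: → [4,7),[3,6),[2,5); WM=5
i=6 t=8 v=4: → [8,11),[7,10),[6,9); WM=5
i=7 t=10 v=2: → [10,13),[9,12),[8,11); WM=10; [3,6) fires=16 [4,7) fires=16 [5,8) fires=11 [6,9) fires=4 [7,10) fires=4
i=8 t=10 v=6: → [10,13),[9,12),[8,11); WM=10
i=9 t=12 v=5: → [12,15),[11,14),[10,13); WM=10
i=10 t=13 v=3: → [13,16),[12,15),[11,14); WM=10
i=11 t=14 v=7: → [14,17),[13,16),[12,15); WM=14; [8,11) fires=12 [9,12) fires=8 [10,13) fires=13 [11,14) fires=8
i=12 t=5 v=9: DROP (t<14-2); WM=14
i=13 t=15 v=9: → [15,18),[14,17),[13,16); WM=14
i=14 t=17 v=1: → [17,20),[16,19),[15,18); WM=14
i=15 t=19 v=6: → [19,22),[18,21),[17,20); WM=19; [12,15) fires=15 [13,16) fires=19 [14,17) fires=16 [15,18) fires=10 [16,19) fires=1
i=16 t=19 v=7: → [19,22),[18,21),[17,20); WM=19
i=17 t=19 v=1: → [19,22),[18,21),[17,20); WM=19
i=18 t=19 v=9: → [19,22),[18,21),[17,20); WM=19
i=19 t=21 v=7: → [21,24),[20,23),[19,22); WM=21; [17,20) fires=24 [18,21) fires=23
i=20 t=21 v=7: → [21,24),[20,23),[19,22); WM=21

3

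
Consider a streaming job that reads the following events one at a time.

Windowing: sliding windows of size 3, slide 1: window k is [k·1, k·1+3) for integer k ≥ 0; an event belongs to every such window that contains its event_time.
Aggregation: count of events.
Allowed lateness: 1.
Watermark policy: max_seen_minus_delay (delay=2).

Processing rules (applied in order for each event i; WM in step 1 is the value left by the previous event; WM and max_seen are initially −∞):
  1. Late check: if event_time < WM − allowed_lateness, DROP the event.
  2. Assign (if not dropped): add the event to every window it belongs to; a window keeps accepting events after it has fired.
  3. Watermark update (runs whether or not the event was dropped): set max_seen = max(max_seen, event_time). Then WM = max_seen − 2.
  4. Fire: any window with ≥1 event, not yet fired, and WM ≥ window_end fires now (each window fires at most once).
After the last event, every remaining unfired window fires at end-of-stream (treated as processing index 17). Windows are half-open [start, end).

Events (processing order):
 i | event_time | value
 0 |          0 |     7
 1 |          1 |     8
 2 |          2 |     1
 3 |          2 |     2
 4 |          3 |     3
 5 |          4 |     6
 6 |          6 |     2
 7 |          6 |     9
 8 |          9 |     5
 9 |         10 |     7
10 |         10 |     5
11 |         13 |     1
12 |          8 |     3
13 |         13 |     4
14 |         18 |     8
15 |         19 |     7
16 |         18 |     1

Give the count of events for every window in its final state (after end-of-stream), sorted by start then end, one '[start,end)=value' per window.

i=0 t=0 v=7: → [0,3); WM=-2
i=1 t=1 v=8: → [1,4),[0,3); WM=-1
i=2 t=2 v=1: → [2,5),[1,4),[0,3); WM=0
i=3 t=2 v=2: → [2,5),[1,4),[0,3); WM=0
i=4 t=3 v=3: → [3,6),[2,5),[1,4); WM=1
i=5 t=4 v=6: → [4,7),[3,6),[2,5); WM=2
i=6 t=6 v=2: → [6,9),[5,8),[4,7); WM=4; [0,3) fires=4 [1,4) fires=4
i=7 t=6 v=9: → [6,9),[5,8),[4,7); WM=4
i=8 t=9 v=5: → [9,12),[8,11),[7,10); WM=7; [2,5) fires=4 [3,6) fires=2 [4,7) fires=3
i=9 t=10 v=7: → [10,13),[9,12),[8,11); WM=8; [5,8) fires=2
i=10 t=10 v=5: → [10,13),[9,12),[8,11); WM=8
i=11 t=13 v=1: → [13,16),[12,15),[11,14); WM=11; [6,9) fires=2 [7,10) fires=1 [8,11) fires=3
i=12 t=8 v=3: DROP (t<11-1); WM=11
i=13 t=13 v=4: → [13,16),[12,15),[11,14); WM=11
i=14 t=18 v=8: → [18,21),[17,20),[16,19); WM=16; [9,12) fires=3 [10,13) fires=2 [11,14) fires=2 [12,15) fires=2 [13,16) fires=2
i=15 t=19 v=7: → [19,22),[18,21),[17,20); WM=17
i=16 t=18 v=1: → [18,21),[17,20),[16,19); WM=17

[0,3)=4 [1,4)=4 [2,5)=4 [3,6)=2 [4,7)=3 [5,8)=2 [6,9)=2 [7,10)=1 [8,11)=3 [9,12)=3 [10,13)=2 [11,14)=2 [12,15)=2 [13,16)=2 [16,19)=2 [17,20)=3 [18,21)=3 [19,22)=1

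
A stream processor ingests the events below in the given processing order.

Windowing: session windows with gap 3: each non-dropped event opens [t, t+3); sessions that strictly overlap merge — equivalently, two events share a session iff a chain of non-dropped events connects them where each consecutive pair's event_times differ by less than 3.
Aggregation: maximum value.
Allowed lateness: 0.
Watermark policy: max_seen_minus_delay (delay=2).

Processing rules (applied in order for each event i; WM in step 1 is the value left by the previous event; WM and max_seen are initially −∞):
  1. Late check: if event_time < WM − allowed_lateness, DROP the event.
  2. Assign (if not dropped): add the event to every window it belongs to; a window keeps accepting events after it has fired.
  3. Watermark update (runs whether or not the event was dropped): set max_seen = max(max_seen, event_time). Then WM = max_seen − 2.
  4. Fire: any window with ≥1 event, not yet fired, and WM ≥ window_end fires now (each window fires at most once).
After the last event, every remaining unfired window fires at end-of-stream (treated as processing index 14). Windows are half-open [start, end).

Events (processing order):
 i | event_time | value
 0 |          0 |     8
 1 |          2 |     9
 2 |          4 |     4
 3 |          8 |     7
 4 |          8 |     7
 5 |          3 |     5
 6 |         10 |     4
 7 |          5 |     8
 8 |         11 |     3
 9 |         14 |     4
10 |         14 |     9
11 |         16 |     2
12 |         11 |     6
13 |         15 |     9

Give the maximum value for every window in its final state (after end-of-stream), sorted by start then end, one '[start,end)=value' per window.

i=0 t=0 v=8: → [0,3); WM=-2
i=1 t=2 v=9: → [0,5); WM=0
i=2 t=4 v=4: → [0,7); WM=2
i=3 t=8 v=7: → [8,11); WM=6
i=4 t=8 v=7: → [8,11); WM=6
i=5 t=3 v=5: DROP (t<6-0); WM=6
i=6 t=10 v=4: → [8,13); WM=8
i=7 t=5 v=8: DROP (t<8-0); WM=8
i=8 t=11 v=3: → [8,14); WM=9
i=9 t=14 v=4: → [14,17); WM=12
i=10 t=14 v=9: → [14,17); WM=12
i=11 t=16 v=2: → [14,19); WM=14
i=12 t=11 v=6: DROP (t<14-0); WM=14
i=13 t=15 v=9: → [14,19); WM=14

[0,7)=9 [8,14)=7 [14,19)=9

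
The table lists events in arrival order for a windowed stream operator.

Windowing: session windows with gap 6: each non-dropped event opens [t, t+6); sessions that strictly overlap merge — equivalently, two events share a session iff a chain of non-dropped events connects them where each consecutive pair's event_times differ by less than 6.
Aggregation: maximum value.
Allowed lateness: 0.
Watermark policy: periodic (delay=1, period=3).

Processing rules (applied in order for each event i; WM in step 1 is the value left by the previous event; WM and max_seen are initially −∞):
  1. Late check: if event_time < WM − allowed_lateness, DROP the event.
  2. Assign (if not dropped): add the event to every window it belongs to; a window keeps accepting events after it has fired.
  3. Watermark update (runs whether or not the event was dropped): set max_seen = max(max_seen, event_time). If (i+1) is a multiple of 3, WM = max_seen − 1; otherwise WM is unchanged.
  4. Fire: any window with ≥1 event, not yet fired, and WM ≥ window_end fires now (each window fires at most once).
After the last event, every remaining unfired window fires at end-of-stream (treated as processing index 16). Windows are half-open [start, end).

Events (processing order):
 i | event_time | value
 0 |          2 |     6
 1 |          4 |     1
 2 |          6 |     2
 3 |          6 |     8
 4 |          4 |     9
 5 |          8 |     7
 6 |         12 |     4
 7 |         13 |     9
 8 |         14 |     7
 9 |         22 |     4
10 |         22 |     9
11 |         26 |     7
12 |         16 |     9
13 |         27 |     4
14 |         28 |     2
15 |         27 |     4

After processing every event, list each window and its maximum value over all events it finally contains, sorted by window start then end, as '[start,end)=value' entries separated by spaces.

[2,20)=9 [22,34)=9

i=0 t=2 v=6: → [2,8); WM=−∞
i=1 t=4 v=1: → [2,10); WM=−∞
i=2 t=6 v=2: → [2,12); WM=5
i=3 t=6 v=8: → [2,12); WM=5
i=4 t=4 v=9: DROP (t<5-0); WM=5
i=5 t=8 v=7: → [2,14); WM=7
i=6 t=12 v=4: → [2,18); WM=7
i=7 t=13 v=9: → [2,19); WM=7
i=8 t=14 v=7: → [2,20); WM=13
i=9 t=22 v=4: → [22,28); WM=13
i=10 t=22 v=9: → [22,28); WM=13
i=11 t=26 v=7: → [22,32); WM=25
i=12 t=16 v=9: DROP (t<25-0); WM=25
i=13 t=27 v=4: → [22,33); WM=25
i=14 t=28 v=2: → [22,34); WM=27
i=15 t=27 v=4: → [22,34); WM=27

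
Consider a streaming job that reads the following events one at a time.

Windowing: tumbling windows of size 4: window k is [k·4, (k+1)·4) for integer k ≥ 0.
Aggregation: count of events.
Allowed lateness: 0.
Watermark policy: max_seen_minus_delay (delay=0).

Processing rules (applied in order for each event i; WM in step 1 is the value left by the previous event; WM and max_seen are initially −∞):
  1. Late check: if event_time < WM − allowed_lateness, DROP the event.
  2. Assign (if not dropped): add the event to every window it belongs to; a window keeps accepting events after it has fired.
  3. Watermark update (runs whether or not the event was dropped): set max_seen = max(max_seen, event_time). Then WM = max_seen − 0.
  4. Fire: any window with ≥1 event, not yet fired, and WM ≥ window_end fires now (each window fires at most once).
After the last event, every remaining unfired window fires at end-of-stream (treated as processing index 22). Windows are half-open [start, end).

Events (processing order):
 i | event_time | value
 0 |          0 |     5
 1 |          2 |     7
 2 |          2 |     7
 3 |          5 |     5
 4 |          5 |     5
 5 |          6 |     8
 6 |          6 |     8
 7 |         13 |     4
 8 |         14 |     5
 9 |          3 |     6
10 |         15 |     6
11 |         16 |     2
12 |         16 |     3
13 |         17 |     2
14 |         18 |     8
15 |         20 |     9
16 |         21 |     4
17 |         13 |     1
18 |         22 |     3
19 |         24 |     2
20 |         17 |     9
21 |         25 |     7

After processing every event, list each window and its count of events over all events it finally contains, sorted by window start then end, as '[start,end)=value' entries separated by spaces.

[0,4)=3 [4,8)=4 [12,16)=3 [16,20)=4 [20,24)=3 [24,28)=2

i=0 t=0 v=5: → [0,4); WM=0
i=1 t=2 v=7: → [0,4); WM=2
i=2 t=2 v=7: → [0,4); WM=2
i=3 t=5 v=5: → [4,8); WM=5; [0,4) fires=3
i=4 t=5 v=5: → [4,8); WM=5
i=5 t=6 v=8: → [4,8); WM=6
i=6 t=6 v=8: → [4,8); WM=6
i=7 t=13 v=4: → [12,16); WM=13; [4,8) fires=4
i=8 t=14 v=5: → [12,16); WM=14
i=9 t=3 v=6: DROP (t<14-0); WM=14
i=10 t=15 v=6: → [12,16); WM=15
i=11 t=16 v=2: → [16,20); WM=16; [12,16) fires=3
i=12 t=16 v=3: → [16,20); WM=16
i=13 t=17 v=2: → [16,20); WM=17
i=14 t=18 v=8: → [16,20); WM=18
i=15 t=20 v=9: → [20,24); WM=20; [16,20) fires=4
i=16 t=21 v=4: → [20,24); WM=21
i=17 t=13 v=1: DROP (t<21-0); WM=21
i=18 t=22 v=3: → [20,24); WM=22
i=19 t=24 v=2: → [24,28); WM=24; [20,24) fires=3
i=20 t=17 v=9: DROP (t<24-0); WM=24
i=21 t=25 v=7: → [24,28); WM=25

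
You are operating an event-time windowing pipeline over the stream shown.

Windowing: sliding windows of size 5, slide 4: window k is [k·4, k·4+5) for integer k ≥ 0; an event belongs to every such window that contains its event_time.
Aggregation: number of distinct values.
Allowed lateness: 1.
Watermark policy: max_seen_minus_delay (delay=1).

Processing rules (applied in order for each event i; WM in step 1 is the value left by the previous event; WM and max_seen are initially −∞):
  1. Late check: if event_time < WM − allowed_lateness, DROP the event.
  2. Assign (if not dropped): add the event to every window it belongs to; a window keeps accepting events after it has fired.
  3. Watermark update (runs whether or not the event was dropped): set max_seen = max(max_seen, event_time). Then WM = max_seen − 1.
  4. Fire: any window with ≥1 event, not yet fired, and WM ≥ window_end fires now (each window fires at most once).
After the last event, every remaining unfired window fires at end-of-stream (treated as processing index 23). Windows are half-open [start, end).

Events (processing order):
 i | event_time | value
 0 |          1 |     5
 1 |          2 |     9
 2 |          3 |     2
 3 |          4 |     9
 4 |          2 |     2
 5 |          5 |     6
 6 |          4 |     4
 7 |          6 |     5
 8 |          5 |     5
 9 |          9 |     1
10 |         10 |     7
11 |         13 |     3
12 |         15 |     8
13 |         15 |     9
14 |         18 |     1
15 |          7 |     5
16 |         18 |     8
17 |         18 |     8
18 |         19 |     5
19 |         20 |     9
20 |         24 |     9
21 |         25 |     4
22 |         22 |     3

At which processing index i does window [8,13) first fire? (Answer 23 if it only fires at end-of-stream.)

12

i=0 t=1 v=5: → [0,5); WM=0
i=1 t=2 v=9: → [0,5); WM=1
i=2 t=3 v=2: → [0,5); WM=2
i=3 t=4 v=9: → [4,9),[0,5); WM=3
i=4 t=2 v=2: → [0,5); WM=3
i=5 t=5 v=6: → [4,9); WM=4
i=6 t=4 v=4: → [4,9),[0,5); WM=4
i=7 t=6 v=5: → [4,9); WM=5; [0,5) fires=4
i=8 t=5 v=5: → [4,9); WM=5
i=9 t=9 v=1: → [8,13); WM=8
i=10 t=10 v=7: → [8,13); WM=9; [4,9) fires=4
i=11 t=13 v=3: → [12,17); WM=12
i=12 t=15 v=8: → [12,17); WM=14; [8,13) fires=2
i=13 t=15 v=9: → [12,17); WM=14
i=14 t=18 v=1: → [16,21); WM=17; [12,17) fires=3
i=15 t=7 v=5: DROP (t<17-1); WM=17
i=16 t=18 v=8: → [16,21); WM=17
i=17 t=18 v=8: → [16,21); WM=17
i=18 t=19 v=5: → [16,21); WM=18
i=19 t=20 v=9: → [20,25),[16,21); WM=19
i=20 t=24 v=9: → [24,29),[20,25); WM=23; [16,21) fires=4
i=21 t=25 v=4: → [24,29); WM=24
i=22 t=22 v=3: DROP (t<24-1); WM=24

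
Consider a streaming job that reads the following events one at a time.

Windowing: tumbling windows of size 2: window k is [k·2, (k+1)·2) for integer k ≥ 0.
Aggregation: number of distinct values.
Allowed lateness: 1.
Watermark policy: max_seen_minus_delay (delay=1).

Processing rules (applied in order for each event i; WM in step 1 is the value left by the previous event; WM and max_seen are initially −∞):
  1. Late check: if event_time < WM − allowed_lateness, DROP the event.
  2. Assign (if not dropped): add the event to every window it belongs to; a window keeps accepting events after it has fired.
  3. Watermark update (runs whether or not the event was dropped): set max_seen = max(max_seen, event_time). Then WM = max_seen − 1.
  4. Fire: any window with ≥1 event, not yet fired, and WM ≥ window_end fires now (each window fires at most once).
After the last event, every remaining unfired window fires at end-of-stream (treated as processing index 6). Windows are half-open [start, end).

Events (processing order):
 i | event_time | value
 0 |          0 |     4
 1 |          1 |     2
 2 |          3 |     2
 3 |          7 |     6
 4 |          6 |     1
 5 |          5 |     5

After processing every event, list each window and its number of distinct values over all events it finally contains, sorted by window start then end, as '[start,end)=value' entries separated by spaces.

[0,2)=2 [2,4)=1 [4,6)=1 [6,8)=2

i=0 t=0 v=4: → [0,2); WM=-1
i=1 t=1 v=2: → [0,2); WM=0
i=2 t=3 v=2: → [2,4); WM=2; [0,2) fires=2
i=3 t=7 v=6: → [6,8); WM=6; [2,4) fires=1
i=4 t=6 v=1: → [6,8); WM=6
i=5 t=5 v=5: → [4,6); WM=6; [4,6) fires=1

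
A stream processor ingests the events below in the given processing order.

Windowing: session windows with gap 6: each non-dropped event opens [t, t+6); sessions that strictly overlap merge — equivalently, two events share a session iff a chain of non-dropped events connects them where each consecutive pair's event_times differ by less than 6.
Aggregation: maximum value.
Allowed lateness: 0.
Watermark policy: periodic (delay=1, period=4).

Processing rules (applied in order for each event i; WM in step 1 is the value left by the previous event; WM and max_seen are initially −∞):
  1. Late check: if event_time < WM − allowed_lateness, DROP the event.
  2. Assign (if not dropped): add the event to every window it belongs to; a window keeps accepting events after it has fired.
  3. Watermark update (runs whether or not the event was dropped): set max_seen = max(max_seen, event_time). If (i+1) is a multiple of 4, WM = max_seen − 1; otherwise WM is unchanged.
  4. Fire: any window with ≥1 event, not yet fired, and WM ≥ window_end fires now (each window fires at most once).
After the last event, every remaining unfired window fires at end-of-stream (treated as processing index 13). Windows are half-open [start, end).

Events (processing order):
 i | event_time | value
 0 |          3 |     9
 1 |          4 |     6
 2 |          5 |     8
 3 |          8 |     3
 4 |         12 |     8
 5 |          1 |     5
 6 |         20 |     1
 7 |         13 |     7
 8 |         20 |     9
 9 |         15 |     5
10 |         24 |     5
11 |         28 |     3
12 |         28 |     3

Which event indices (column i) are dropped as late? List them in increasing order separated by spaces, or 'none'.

5 9

i=0 t=3 v=9: → [3,9); WM=−∞
i=1 t=4 v=6: → [3,10); WM=−∞
i=2 t=5 v=8: → [3,11); WM=−∞
i=3 t=8 v=3: → [3,14); WM=7
i=4 t=12 v=8: → [3,18); WM=7
i=5 t=1 v=5: DROP (t<7-0); WM=7
i=6 t=20 v=1: → [20,26); WM=7
i=7 t=13 v=7: → [3,19); WM=19
i=8 t=20 v=9: → [20,26); WM=19
i=9 t=15 v=5: DROP (t<19-0); WM=19
i=10 t=24 v=5: → [20,30); WM=19
i=11 t=28 v=3: → [20,34); WM=27
i=12 t=28 v=3: → [20,34); WM=27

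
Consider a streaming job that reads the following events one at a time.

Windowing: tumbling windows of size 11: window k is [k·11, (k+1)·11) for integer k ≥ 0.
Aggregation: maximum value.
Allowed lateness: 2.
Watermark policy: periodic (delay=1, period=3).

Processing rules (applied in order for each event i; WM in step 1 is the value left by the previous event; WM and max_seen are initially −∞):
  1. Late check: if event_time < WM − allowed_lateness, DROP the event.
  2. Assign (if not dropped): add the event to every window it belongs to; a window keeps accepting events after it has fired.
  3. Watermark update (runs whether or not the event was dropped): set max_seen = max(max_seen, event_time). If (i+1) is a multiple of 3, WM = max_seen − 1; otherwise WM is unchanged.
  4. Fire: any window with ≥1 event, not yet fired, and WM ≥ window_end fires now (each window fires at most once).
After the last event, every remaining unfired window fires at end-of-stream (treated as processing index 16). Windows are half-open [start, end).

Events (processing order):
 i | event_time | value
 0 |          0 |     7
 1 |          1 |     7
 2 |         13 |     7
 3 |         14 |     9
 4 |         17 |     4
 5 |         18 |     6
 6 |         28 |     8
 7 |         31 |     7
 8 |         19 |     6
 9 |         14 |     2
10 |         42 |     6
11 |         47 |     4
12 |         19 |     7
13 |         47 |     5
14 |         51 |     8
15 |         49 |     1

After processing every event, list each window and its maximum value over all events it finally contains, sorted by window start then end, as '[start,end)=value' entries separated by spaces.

i=0 t=0 v=7: → [0,11); WM=−∞
i=1 t=1 v=7: → [0,11); WM=−∞
i=2 t=13 v=7: → [11,22); WM=12; [0,11) fires=7
i=3 t=14 v=9: → [11,22); WM=12
i=4 t=17 v=4: → [11,22); WM=12
i=5 t=18 v=6: → [11,22); WM=17
i=6 t=28 v=8: → [22,33); WM=17
i=7 t=31 v=7: → [22,33); WM=17
i=8 t=19 v=6: → [11,22); WM=30; [11,22) fires=9
i=9 t=14 v=2: DROP (t<30-2); WM=30
i=10 t=42 v=6: → [33,44); WM=30
i=11 t=47 v=4: → [44,55); WM=46; [22,33) fires=8 [33,44) fires=6
i=12 t=19 v=7: DROP (t<46-2); WM=46
i=13 t=47 v=5: → [44,55); WM=46
i=14 t=51 v=8: → [44,55); WM=50
i=15 t=49 v=1: → [44,55); WM=50

[0,11)=7 [11,22)=9 [22,33)=8 [33,44)=6 [44,55)=8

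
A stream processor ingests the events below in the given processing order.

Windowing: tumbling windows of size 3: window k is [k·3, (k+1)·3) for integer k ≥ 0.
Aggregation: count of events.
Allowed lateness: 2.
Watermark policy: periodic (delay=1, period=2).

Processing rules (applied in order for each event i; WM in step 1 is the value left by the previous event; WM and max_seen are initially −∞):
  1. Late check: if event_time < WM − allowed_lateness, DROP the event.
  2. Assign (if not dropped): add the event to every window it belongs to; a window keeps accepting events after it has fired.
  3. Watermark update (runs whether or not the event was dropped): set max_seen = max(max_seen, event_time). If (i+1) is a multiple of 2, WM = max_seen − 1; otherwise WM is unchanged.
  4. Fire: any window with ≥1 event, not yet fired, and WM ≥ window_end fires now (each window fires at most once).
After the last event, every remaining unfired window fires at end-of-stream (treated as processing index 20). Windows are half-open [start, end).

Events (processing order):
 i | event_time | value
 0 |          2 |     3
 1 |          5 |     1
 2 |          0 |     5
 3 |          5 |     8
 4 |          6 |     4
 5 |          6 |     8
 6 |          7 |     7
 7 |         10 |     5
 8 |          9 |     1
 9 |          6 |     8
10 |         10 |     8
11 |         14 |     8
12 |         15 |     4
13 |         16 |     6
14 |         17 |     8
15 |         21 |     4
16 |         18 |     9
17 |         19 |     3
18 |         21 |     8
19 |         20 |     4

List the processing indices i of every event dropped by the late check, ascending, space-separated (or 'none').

2 9

i=0 t=2 v=3: → [0,3); WM=−∞
i=1 t=5 v=1: → [3,6); WM=4; [0,3) fires=1
i=2 t=0 v=5: DROP (t<4-2); WM=4
i=3 t=5 v=8: → [3,6); WM=4
i=4 t=6 v=4: → [6,9); WM=4
i=5 t=6 v=8: → [6,9); WM=5
i=6 t=7 v=7: → [6,9); WM=5
i=7 t=10 v=5: → [9,12); WM=9; [3,6) fires=2 [6,9) fires=3
i=8 t=9 v=1: → [9,12); WM=9
i=9 t=6 v=8: DROP (t<9-2); WM=9
i=10 t=10 v=8: → [9,12); WM=9
i=11 t=14 v=8: → [12,15); WM=13; [9,12) fires=3
i=12 t=15 v=4: → [15,18); WM=13
i=13 t=16 v=6: → [15,18); WM=15; [12,15) fires=1
i=14 t=17 v=8: → [15,18); WM=15
i=15 t=21 v=4: → [21,24); WM=20; [15,18) fires=3
i=16 t=18 v=9: → [18,21); WM=20
i=17 t=19 v=3: → [18,21); WM=20
i=18 t=21 v=8: → [21,24); WM=20
i=19 t=20 v=4: → [18,21); WM=20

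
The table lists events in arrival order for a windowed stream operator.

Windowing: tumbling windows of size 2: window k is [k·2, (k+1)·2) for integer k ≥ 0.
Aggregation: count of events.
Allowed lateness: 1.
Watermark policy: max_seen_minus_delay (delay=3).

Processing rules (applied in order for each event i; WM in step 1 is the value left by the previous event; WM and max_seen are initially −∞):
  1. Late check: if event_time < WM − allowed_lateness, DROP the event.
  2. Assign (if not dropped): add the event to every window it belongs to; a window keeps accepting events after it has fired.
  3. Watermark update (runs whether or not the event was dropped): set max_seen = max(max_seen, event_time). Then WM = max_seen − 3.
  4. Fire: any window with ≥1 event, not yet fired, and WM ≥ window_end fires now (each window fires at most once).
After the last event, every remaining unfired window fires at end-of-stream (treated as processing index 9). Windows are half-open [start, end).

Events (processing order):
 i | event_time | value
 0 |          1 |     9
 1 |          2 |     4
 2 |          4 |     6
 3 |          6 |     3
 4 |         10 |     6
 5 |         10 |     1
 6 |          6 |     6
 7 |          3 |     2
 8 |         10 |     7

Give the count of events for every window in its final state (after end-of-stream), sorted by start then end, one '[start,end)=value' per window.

i=0 t=1 v=9: → [0,2); WM=-2
i=1 t=2 v=4: → [2,4); WM=-1
i=2 t=4 v=6: → [4,6); WM=1
i=3 t=6 v=3: → [6,8); WM=3; [0,2) fires=1
i=4 t=10 v=6: → [10,12); WM=7; [2,4) fires=1 [4,6) fires=1
i=5 t=10 v=1: → [10,12); WM=7
i=6 t=6 v=6: → [6,8); WM=7
i=7 t=3 v=2: DROP (t<7-1); WM=7
i=8 t=10 v=7: → [10,12); WM=7

[0,2)=1 [2,4)=1 [4,6)=1 [6,8)=2 [10,12)=3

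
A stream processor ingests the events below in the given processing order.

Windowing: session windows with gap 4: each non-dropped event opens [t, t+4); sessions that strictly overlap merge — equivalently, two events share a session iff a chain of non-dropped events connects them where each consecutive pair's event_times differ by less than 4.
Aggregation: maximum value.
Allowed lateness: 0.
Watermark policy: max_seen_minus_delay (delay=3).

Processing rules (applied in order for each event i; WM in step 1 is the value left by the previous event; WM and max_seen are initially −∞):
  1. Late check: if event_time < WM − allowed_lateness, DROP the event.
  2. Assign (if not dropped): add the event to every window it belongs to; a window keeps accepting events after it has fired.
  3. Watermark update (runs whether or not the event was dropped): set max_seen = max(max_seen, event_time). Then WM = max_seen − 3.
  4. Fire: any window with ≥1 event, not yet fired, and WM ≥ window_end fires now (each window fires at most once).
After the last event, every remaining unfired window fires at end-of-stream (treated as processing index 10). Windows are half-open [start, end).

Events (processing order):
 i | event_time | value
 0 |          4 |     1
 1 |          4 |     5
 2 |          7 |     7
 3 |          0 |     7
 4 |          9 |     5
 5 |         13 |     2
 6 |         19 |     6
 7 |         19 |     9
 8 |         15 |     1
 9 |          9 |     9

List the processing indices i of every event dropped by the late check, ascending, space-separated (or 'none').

i=0 t=4 v=1: → [4,8); WM=1
i=1 t=4 v=5: → [4,8); WM=1
i=2 t=7 v=7: → [4,11); WM=4
i=3 t=0 v=7: DROP (t<4-0); WM=4
i=4 t=9 v=5: → [4,13); WM=6
i=5 t=13 v=2: → [13,17); WM=10
i=6 t=19 v=6: → [19,23); WM=16
i=7 t=19 v=9: → [19,23); WM=16
i=8 t=15 v=1: DROP (t<16-0); WM=16
i=9 t=9 v=9: DROP (t<16-0); WM=16

3 8 9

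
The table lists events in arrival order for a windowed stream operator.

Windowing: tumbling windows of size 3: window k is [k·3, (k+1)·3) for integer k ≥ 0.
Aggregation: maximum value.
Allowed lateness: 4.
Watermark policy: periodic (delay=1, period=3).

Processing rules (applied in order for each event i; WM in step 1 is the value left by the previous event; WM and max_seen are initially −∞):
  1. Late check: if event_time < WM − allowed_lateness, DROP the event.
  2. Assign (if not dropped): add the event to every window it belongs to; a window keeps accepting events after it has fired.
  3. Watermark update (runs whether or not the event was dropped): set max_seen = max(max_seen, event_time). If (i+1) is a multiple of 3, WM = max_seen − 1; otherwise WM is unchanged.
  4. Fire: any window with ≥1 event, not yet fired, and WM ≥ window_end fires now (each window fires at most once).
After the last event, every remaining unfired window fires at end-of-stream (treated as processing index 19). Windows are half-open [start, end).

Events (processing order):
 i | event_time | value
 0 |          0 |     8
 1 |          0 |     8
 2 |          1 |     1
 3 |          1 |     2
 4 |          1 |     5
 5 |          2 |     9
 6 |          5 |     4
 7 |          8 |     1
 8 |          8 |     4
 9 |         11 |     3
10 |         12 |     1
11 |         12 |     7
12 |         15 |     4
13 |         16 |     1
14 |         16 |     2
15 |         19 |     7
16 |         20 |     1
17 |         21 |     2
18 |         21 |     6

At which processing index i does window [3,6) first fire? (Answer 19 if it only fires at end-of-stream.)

i=0 t=0 v=8: → [0,3); WM=−∞
i=1 t=0 v=8: → [0,3); WM=−∞
i=2 t=1 v=1: → [0,3); WM=0
i=3 t=1 v=2: → [0,3); WM=0
i=4 t=1 v=5: → [0,3); WM=0
i=5 t=2 v=9: → [0,3); WM=1
i=6 t=5 v=4: → [3,6); WM=1
i=7 t=8 v=1: → [6,9); WM=1
i=8 t=8 v=4: → [6,9); WM=7; [0,3) fires=9 [3,6) fires=4
i=9 t=11 v=3: → [9,12); WM=7
i=10 t=12 v=1: → [12,15); WM=7
i=11 t=12 v=7: → [12,15); WM=11; [6,9) fires=4
i=12 t=15 v=4: → [15,18); WM=11
i=13 t=16 v=1: → [15,18); WM=11
i=14 t=16 v=2: → [15,18); WM=15; [9,12) fires=3 [12,15) fires=7
i=15 t=19 v=7: → [18,21); WM=15
i=16 t=20 v=1: → [18,21); WM=15
i=17 t=21 v=2: → [21,24); WM=20; [15,18) fires=4
i=18 t=21 v=6: → [21,24); WM=20

8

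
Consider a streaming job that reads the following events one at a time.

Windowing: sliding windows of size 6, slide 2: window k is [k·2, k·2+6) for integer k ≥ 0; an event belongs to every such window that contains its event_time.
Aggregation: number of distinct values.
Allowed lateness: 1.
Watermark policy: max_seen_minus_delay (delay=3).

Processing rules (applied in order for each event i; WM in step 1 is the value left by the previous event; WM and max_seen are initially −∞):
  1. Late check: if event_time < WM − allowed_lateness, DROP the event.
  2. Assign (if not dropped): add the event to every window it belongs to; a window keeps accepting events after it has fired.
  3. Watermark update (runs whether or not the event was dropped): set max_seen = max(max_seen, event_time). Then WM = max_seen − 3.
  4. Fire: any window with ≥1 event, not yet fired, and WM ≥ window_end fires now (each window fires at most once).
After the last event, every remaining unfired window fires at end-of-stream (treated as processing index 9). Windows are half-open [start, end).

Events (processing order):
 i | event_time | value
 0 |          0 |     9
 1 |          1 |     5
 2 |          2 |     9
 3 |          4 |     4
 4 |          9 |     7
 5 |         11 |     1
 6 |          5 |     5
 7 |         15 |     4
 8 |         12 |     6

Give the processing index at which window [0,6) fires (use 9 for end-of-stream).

4

i=0 t=0 v=9: → [0,6); WM=-3
i=1 t=1 v=5: → [0,6); WM=-2
i=2 t=2 v=9: → [2,8),[0,6); WM=-1
i=3 t=4 v=4: → [4,10),[2,8),[0,6); WM=1
i=4 t=9 v=7: → [8,14),[6,12),[4,10); WM=6; [0,6) fires=3
i=5 t=11 v=1: → [10,16),[8,14),[6,12); WM=8; [2,8) fires=2
i=6 t=5 v=5: DROP (t<8-1); WM=8
i=7 t=15 v=4: → [14,20),[12,18),[10,16); WM=12; [4,10) fires=2 [6,12) fires=2
i=8 t=12 v=6: → [12,18),[10,16),[8,14); WM=12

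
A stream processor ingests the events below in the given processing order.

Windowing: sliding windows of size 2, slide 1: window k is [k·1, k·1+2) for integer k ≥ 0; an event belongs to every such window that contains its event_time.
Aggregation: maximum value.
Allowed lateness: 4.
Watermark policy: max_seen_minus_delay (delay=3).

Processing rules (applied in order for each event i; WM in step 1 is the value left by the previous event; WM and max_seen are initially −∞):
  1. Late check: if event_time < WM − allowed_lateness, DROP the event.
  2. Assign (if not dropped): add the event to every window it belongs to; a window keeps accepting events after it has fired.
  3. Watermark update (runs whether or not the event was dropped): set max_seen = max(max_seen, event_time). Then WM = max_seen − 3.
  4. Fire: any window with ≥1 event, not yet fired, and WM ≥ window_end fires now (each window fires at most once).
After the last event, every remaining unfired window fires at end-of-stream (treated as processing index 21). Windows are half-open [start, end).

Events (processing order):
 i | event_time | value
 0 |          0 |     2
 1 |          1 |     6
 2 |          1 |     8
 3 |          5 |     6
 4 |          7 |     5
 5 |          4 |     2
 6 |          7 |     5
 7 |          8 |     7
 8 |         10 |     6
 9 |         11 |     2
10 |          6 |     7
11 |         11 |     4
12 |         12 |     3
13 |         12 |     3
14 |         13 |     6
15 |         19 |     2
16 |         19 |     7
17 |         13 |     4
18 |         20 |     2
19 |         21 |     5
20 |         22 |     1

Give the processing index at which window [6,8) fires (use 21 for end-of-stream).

i=0 t=0 v=2: → [0,2); WM=-3
i=1 t=1 v=6: → [1,3),[0,2); WM=-2
i=2 t=1 v=8: → [1,3),[0,2); WM=-2
i=3 t=5 v=6: → [5,7),[4,6); WM=2; [0,2) fires=8
i=4 t=7 v=5: → [7,9),[6,8); WM=4; [1,3) fires=8
i=5 t=4 v=2: → [4,6),[3,5); WM=4
i=6 t=7 v=5: → [7,9),[6,8); WM=4
i=7 t=8 v=7: → [8,10),[7,9); WM=5; [3,5) fires=2
i=8 t=10 v=6: → [10,12),[9,11); WM=7; [4,6) fires=6 [5,7) fires=6
i=9 t=11 v=2: → [11,13),[10,12); WM=8; [6,8) fires=5
i=10 t=6 v=7: → [6,8),[5,7); WM=8
i=11 t=11 v=4: → [11,13),[10,12); WM=8
i=12 t=12 v=3: → [12,14),[11,13); WM=9; [7,9) fires=7
i=13 t=12 v=3: → [12,14),[11,13); WM=9
i=14 t=13 v=6: → [13,15),[12,14); WM=10; [8,10) fires=7
i=15 t=19 v=2: → [19,21),[18,20); WM=16; [9,11) fires=6 [10,12) fires=6 [11,13) fires=4 [12,14) fires=6 [13,15) fires=6
i=16 t=19 v=7: → [19,21),[18,20); WM=16
i=17 t=13 v=4: → [13,15),[12,14); WM=16
i=18 t=20 v=2: → [20,22),[19,21); WM=17
i=19 t=21 v=5: → [21,23),[20,22); WM=18
i=20 t=22 v=1: → [22,24),[21,23); WM=19

9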